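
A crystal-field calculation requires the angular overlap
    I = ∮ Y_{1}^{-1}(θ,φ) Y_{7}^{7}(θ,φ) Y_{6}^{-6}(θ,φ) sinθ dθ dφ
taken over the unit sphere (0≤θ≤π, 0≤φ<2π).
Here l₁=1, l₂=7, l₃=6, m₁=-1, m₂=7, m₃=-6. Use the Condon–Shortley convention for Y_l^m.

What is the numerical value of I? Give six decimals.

Checks pass: Σm=0; 14 even; l₃=6∈[6,8].
(2·1+1)(2·7+1)(2·6+1) = 585
Δ: 2! 0! 12! / 15! → 1/1365
sum: t=1:−1/518400 = -1/518400
3j²(1 7 6; 0 0 0) = Δ·Π!·Σ² = 7/195  (sign -1)
sum: t=2:+1/958003200 = 1/958003200
3j²(1 7 6; -1 7 -6) = Δ·Π!·Σ² = 1/15  (sign +1)
combine: 4πI² = 585·7/195·1/15 = 7/5
take √, sign -1: I = -0.33377906

-0.333779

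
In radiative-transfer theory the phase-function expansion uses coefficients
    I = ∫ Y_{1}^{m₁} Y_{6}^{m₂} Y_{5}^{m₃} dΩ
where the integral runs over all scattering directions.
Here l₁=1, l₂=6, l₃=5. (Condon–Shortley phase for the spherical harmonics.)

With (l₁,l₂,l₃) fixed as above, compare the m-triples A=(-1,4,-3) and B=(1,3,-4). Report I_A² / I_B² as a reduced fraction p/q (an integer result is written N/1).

15/1

Same 1,6,5: normalisation and zero-m 3j drop out of the ratio.
A: Δ: 2! 0! 10! / 13! → 1/858; sum: t=2:+1/161280 = 1/161280; 3j²(1 6 5; -1 4 -3) = Δ·Π!·Σ² = 15/286  (sign +1)
B: Δ: 2! 0! 10! / 13! → 1/858; sum: t=0:+1/725760 = 1/725760; 3j²(1 6 5; 1 3 -4) = Δ·Π!·Σ² = 1/286  (sign -1)
I_A²/I_B² = (15/286)/(1/286) = 15/1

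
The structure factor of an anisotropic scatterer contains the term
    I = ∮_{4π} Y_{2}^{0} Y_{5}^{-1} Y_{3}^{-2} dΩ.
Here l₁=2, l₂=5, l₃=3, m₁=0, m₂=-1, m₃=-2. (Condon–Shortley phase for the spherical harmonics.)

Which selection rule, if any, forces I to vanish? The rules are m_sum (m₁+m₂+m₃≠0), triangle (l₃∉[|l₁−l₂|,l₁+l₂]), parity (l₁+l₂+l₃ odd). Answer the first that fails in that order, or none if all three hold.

m_sum

Σmᵢ = -3  ✗
l₃∈[|l₁−l₂|,l₁+l₂]=[3,7], have l₃=3
Σlᵢ = 10 ⇒ even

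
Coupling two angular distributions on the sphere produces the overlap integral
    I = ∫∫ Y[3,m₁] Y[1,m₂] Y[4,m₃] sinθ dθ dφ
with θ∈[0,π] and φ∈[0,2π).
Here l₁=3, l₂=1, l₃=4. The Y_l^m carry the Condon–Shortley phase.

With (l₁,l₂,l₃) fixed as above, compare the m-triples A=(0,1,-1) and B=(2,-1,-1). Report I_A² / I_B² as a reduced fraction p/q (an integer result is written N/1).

10/3

Same 3,1,4: normalisation and zero-m 3j drop out of the ratio.
A: Δ: 0! 6! 2! / 9! → 1/252; sum: t=0:+1/72 = 1/72; 3j²(3 1 4; 0 1 -1) = Δ·Π!·Σ² = 5/126  (sign -1)
B: Δ: 0! 6! 2! / 9! → 1/252; sum: t=0:+1/240 = 1/240; 3j²(3 1 4; 2 -1 -1) = Δ·Π!·Σ² = 1/84  (sign -1)
I_A²/I_B² = (5/126)/(1/84) = 10/3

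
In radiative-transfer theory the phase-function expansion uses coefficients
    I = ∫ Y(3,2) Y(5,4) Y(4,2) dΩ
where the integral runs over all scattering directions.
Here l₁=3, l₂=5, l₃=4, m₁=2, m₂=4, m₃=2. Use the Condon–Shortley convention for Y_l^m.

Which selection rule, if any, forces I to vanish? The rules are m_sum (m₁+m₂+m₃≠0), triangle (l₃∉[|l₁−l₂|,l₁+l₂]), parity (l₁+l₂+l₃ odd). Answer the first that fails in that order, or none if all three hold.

Σmᵢ = 8  ✗
l₃∈[|l₁−l₂|,l₁+l₂]=[2,8], have l₃=4
Σlᵢ = 12 ⇒ even

m_sum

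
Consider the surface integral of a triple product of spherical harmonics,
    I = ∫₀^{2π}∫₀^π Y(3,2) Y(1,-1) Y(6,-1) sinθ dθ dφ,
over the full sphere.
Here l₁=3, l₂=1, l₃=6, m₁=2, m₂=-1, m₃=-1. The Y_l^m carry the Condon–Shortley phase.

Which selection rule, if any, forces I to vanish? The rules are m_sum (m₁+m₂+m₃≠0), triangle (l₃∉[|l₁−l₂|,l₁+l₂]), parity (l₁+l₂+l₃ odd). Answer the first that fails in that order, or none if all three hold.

triangle

m₁+m₂+m₃ = 2 − 1 − 1 = 0  ✓
triangle: |3−1|=2 ≤ l₃=6 ≤ 3+1=4  ✗
parity: l₁+l₂+l₃ = 10 is even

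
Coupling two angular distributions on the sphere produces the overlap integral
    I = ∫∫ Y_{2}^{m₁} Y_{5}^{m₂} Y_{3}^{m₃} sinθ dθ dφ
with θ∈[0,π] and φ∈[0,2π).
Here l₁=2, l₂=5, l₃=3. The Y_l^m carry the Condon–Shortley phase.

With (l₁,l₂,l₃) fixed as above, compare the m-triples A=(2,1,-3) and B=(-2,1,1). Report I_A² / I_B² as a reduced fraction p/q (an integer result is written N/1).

l's match ⇒ only the (l;m) 3-j factors differ between A and B.
A: triangle coeff Δ(2,5,3) = 1/2310; Σ_t [0,0]: t=0:+1/17280 = 1/17280; (3j)²=1/2310 [(2 5 3; 2 1 -3)], sign=+1
B: triangle coeff Δ(2,5,3) = 1/2310; Σ_t [4,4]: t=4:+1/1152 = 1/1152; (3j)²=1/154 [(2 5 3; -2 1 1)], sign=+1
I_A²/I_B² = (1/2310)/(1/154) = 1/15

1/15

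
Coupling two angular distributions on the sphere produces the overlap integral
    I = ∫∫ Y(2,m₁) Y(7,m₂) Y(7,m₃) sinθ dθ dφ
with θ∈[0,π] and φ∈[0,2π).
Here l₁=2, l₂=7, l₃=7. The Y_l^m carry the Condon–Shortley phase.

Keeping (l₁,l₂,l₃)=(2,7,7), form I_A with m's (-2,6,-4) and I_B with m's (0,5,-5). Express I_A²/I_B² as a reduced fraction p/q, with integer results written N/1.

1404/361

Same 2,7,7: normalisation and zero-m 3j drop out of the ratio.
A: Δ: 2! 2! 12! / 17! → 1/185640; sum: t=2:+1/159667200 = 1/159667200; 3j²(2 7 7; -2 6 -4) = Δ·Π!·Σ² = 9/1190  (sign -1)
B: Δ: 2! 2! 12! / 17! → 1/185640; sum: t=0:+1/1916006400 t=1:−1/39916800 t=2:+1/29030400 = 19/1916006400; 3j²(2 7 7; 0 5 -5) = Δ·Π!·Σ² = 361/185640  (sign +1)
I_A²/I_B² = (9/1190)/(361/185640) = 1404/361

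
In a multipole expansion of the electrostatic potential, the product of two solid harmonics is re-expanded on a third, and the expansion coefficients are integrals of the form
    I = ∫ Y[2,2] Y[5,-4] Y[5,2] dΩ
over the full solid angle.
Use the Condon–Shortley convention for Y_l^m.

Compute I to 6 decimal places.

Checks pass: Σm=0; 12 even; l₃=5∈[3,7].
(2·2+1)(2·5+1)(2·5+1) = 605
Δ: 2! 2! 8! / 13! → 1/38610
sum: t=0:+1/2880 t=1:−1/576 t=2:+1/2880 = -1/960
3j²(2 5 5; 0 0 0) = Δ·Π!·Σ² = 10/429  (sign +1)
sum: t=0:+1/20160 = 1/20160
3j²(2 5 5; 2 -4 2) = Δ·Π!·Σ² = 12/715  (sign -1)
combine: 4πI² = 605·10/429·12/715 = 40/169
take √, sign -1: I = -0.13724032

-0.137240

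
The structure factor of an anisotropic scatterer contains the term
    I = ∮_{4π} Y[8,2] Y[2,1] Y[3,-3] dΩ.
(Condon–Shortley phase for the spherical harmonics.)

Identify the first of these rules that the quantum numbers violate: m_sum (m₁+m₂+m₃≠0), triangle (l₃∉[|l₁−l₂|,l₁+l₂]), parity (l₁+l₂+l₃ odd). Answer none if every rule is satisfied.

azimuthal sum: 2 + 1 − 3 = 0  ✓
6 ≤ 3 ≤ 10 (triangle on l)  ✗
L = 8 + 2 + 3 = 13 (odd)

triangle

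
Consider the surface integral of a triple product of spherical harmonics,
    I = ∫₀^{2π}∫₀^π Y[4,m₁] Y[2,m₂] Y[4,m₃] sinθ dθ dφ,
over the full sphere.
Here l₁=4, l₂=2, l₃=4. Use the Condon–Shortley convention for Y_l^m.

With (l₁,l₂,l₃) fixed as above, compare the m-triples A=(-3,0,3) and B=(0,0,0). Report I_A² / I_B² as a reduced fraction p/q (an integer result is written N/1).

l's match ⇒ only the (l;m) 3-j factors differ between A and B.
A: triangle coeff Δ(4,2,4) = 1/13860; Σ_t [1,2]: t=1:−1/720 t=2:+1/480 = 1/1440; (3j)²=7/1980 [(4 2 4; -3 0 3)], sign=-1
B: triangle coeff Δ(4,2,4) = 1/13860; Σ_t [0,2]: t=0:+1/192 t=1:−1/36 t=2:+1/192 = -5/288; (3j)²=20/693 [(4 2 4; 0 0 0)], sign=-1
I_A²/I_B² = (7/1980)/(20/693) = 49/400

49/400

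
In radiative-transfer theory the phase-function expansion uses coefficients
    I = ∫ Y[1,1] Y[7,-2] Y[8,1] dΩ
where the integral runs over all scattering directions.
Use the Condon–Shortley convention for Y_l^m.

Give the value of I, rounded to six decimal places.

m-sum 0 ✓  L=16 even ✓  6≤8≤8 ✓
Π(2lᵢ+1) = 3×15×17 = 765
triangle coeff Δ(1,7,8) = 1/2040
Σ_t [0,0]: t=0:+1/25401600 = 1/25401600
(3j)²=8/255 [(1 7 8; 0 0 0)], sign=+1
Σ_t [0,0]: t=0:+1/87091200 = 1/87091200
(3j)²=7/680 [(1 7 8; 1 -2 1)], sign=-1
⇒ 4πI² = 21/85
I = (-1)√(21/85/(4π)) = -0.14021525

-0.140215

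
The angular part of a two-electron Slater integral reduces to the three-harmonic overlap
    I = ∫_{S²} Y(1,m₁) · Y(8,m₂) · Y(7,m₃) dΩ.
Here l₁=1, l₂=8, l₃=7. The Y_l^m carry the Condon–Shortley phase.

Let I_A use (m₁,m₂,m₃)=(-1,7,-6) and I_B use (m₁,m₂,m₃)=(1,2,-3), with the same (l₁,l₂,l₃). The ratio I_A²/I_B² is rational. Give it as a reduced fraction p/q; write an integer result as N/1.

l's match ⇒ only the (l;m) 3-j factors differ between A and B.
A: triangle coeff Δ(1,8,7) = 1/2040; Σ_t [2,2]: t=2:+1/12454041600 = 1/12454041600; (3j)²=7/136 [(1 8 7; -1 7 -6)], sign=-1
B: triangle coeff Δ(1,8,7) = 1/2040; Σ_t [0,0]: t=0:+1/174182400 = 1/174182400; (3j)²=1/136 [(1 8 7; 1 2 -3)], sign=+1
I_A²/I_B² = (7/136)/(1/136) = 7/1

7/1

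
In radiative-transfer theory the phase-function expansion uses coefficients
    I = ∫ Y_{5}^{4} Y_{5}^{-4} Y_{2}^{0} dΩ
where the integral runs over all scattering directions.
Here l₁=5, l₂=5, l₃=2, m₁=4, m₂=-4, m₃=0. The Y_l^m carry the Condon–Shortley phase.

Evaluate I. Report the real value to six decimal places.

Rules hold: Σm=0, L=12 even, 0≤2≤10.
N = 11·11·5 = 605
Δ = 8!·2!·2!/13! = 1/38610
Racah Σ t=3..5: t=3:−1/2880 t=4:+1/576 t=5:−1/2880 = 1/960
⇒ 3j(5 5 2; 0 0 0)² = 10/429, sgn +1
Racah Σ t=0..1: t=0:+1/40320 t=1:−1/20160 = -1/40320
⇒ 3j(5 5 2; 4 -4 0)² = 6/715, sgn -1
4πI² = N·(3j₀)²·(3jₘ)² = 20/169
I = -1·√(0.118343/4π) = -0.09704356

-0.097044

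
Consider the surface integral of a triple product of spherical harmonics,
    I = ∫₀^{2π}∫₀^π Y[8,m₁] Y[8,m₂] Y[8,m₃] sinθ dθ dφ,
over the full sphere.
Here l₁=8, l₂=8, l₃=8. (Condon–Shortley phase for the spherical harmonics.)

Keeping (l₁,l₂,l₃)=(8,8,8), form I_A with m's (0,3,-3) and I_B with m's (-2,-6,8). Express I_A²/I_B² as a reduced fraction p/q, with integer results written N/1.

5329/7098

Same 8,8,8: normalisation and zero-m 3j drop out of the ratio.
A: Δ: 8! 8! 8! / 25! → 1/236637794250; sum: t=3:−1/20901888000 t=4:+1/1672151040 t=5:−1/746496000 t=6:+1/1492992000 t=7:−1/14631321600 t=8:+1/1170505728000 = -73/390168576000; 3j²(8 8 8; 0 3 -3) = Δ·Π!·Σ² = 5329/965770  (sign +1)
B: Δ: 8! 8! 8! / 25! → 1/236637794250; sum: t=2:+1/2341011456000 = 1/2341011456000; 3j²(8 8 8; -2 -6 8) = Δ·Π!·Σ² = 273/37145  (sign +1)
I_A²/I_B² = (5329/965770)/(273/37145) = 5329/7098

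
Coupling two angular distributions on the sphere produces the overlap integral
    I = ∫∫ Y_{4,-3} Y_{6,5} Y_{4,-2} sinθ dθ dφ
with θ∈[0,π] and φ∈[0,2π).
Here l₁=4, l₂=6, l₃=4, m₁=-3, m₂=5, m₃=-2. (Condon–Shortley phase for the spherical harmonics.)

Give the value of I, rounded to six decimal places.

-0.100084

m-sum 0 ✓  L=14 even ✓  2≤4≤10 ✓
Π(2lᵢ+1) = 9×13×9 = 1053
triangle coeff Δ(4,6,4) = 1/1261260
Σ_t [2,4]: t=2:+1/4608 t=3:−1/1296 t=4:+1/4608 = -7/20736
(3j)²=20/1287 [(4 6 4; 0 0 0)], sign=-1
Σ_t [5,6]: t=5:−1/172800 t=6:+1/86400 = 1/172800
(3j)²=1/130 [(4 6 4; -3 5 -2)], sign=+1
⇒ 4πI² = 18/143
I = (-1)√(18/143/(4π)) = -0.10008369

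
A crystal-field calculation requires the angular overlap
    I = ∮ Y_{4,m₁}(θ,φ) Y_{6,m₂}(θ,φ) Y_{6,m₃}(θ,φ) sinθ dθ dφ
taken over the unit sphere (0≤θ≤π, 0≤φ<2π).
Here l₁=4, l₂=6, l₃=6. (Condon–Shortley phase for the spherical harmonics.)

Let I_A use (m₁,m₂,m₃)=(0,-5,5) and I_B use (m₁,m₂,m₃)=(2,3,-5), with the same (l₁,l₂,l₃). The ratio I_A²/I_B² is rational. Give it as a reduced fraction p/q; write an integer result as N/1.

Same 4,6,6: normalisation and zero-m 3j drop out of the ratio.
A: Δ: 4! 4! 8! / 17! → 1/15315300; sum: t=0:+1/2903040 t=1:−1/1451520 = -1/2903040; 3j²(4 6 6; 0 -5 5) = Δ·Π!·Σ² = 11/1547  (sign +1)
B: Δ: 4! 4! 8! / 17! → 1/15315300; sum: t=1:−1/1451520 t=2:+1/483840 = 1/725760; 3j²(4 6 6; 2 3 -5) = Δ·Π!·Σ² = 24/1547  (sign -1)
I_A²/I_B² = (11/1547)/(24/1547) = 11/24

11/24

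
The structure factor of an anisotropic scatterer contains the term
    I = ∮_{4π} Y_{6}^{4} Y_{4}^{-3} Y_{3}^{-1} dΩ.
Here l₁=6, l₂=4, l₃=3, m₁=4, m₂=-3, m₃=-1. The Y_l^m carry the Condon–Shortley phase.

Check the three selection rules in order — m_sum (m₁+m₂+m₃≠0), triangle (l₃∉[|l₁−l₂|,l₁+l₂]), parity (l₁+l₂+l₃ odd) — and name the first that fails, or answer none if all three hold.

azimuthal sum: 4 − 3 − 1 = 0  ✓
2 ≤ 3 ≤ 10 (triangle on l)  ✓
L = 6 + 4 + 3 = 13 (odd)  ✗

parity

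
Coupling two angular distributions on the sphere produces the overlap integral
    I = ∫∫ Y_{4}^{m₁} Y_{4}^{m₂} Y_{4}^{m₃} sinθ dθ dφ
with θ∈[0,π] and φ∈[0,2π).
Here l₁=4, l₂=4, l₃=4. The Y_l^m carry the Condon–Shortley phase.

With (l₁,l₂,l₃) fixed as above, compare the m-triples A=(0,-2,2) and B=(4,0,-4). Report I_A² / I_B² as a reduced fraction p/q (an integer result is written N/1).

Shared (l₁,l₂,l₃)=(4,4,4): N and (l;000)² cancel in I_A²/I_B².
A: Δ = 4!·4!·4!/13! = 1/450450; Racah Σ t=0..2: t=0:+1/2304 t=1:−1/216 t=2:+1/384 = -11/6912; ⇒ 3j(4 4 4; 0 -2 2)² = 11/1638, sgn -1
B: Δ = 4!·4!·4!/13! = 1/450450; Racah Σ t=0..0: t=0:+1/13824 = 1/13824; ⇒ 3j(4 4 4; 4 0 -4)² = 14/1287, sgn +1
I_A²/I_B² = (11/1638)/(14/1287) = 121/196

121/196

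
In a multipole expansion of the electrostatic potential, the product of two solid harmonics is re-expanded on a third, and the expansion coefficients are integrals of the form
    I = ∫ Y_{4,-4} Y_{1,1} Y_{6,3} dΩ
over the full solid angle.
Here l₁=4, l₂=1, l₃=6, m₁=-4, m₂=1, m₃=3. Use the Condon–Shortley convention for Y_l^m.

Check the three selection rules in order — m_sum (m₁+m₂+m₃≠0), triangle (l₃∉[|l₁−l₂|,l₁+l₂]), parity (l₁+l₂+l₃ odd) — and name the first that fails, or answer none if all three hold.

azimuthal sum: -4 + 1 + 3 = 0  ✓
3 ≤ 6 ≤ 5 (triangle on l)  ✗
L = 4 + 1 + 6 = 11 (odd)

triangle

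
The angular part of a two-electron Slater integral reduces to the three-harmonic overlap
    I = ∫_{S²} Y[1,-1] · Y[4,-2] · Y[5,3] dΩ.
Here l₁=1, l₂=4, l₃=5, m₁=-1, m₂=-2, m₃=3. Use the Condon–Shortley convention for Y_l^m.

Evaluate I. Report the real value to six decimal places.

-0.259847

Checks pass: Σm=0; 10 even; l₃=5∈[3,5].
(2·1+1)(2·4+1)(2·5+1) = 297
Δ: 0! 2! 8! / 11! → 1/495
sum: t=0:+1/576 = 1/576
3j²(1 4 5; 0 0 0) = Δ·Π!·Σ² = 5/99  (sign -1)
sum: t=0:+1/2880 = 1/2880
3j²(1 4 5; -1 -2 3) = Δ·Π!·Σ² = 28/495  (sign +1)
combine: 4πI² = 297·5/99·28/495 = 28/33
take √, sign -1: I = -0.25984664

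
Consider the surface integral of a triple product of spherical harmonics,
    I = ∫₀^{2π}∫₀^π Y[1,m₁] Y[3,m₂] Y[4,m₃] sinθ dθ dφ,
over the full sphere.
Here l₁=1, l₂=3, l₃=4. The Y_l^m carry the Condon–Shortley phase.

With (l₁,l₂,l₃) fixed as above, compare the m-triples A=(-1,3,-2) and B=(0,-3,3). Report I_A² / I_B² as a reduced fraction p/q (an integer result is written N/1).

l's match ⇒ only the (l;m) 3-j factors differ between A and B.
A: triangle coeff Δ(1,3,4) = 1/252; Σ_t [0,0]: t=0:+1/1440 = 1/1440; (3j)²=1/252 [(1 3 4; -1 3 -2)], sign=+1
B: triangle coeff Δ(1,3,4) = 1/252; Σ_t [0,0]: t=0:+1/720 = 1/720; (3j)²=1/36 [(1 3 4; 0 -3 3)], sign=-1
I_A²/I_B² = (1/252)/(1/36) = 1/7

1/7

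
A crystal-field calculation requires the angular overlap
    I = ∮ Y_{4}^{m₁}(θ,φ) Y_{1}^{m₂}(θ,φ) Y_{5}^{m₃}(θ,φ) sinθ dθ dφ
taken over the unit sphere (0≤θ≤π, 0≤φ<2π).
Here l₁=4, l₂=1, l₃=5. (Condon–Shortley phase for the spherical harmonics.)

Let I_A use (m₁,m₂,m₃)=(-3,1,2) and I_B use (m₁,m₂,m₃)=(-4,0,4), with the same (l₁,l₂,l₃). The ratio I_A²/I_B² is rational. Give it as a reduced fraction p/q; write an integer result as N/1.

Shared (l₁,l₂,l₃)=(4,1,5): N and (l;000)² cancel in I_A²/I_B².
A: Δ = 0!·8!·2!/11! = 1/495; Racah Σ t=0..0: t=0:+1/10080 = 1/10080; ⇒ 3j(4 1 5; -3 1 2)² = 1/165, sgn -1
B: Δ = 0!·8!·2!/11! = 1/495; Racah Σ t=0..0: t=0:+1/40320 = 1/40320; ⇒ 3j(4 1 5; -4 0 4)² = 1/55, sgn -1
I_A²/I_B² = (1/165)/(1/55) = 1/3

1/3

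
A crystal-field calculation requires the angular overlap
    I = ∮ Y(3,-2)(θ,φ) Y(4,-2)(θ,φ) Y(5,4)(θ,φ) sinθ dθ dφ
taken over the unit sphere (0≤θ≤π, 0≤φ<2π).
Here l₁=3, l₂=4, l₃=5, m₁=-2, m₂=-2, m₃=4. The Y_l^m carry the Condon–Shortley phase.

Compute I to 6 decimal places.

0.143343

Checks pass: Σm=0; 12 even; l₃=5∈[1,7].
(2·3+1)(2·4+1)(2·5+1) = 693
Δ: 2! 4! 6! / 13! → 1/180180
sum: t=0:+1/576 t=1:−1/144 t=2:+1/576 = -1/288
3j²(3 4 5; 0 0 0) = Δ·Π!·Σ² = 20/1001  (sign +1)
sum: t=1:−1/2880 t=2:+1/8640 = -1/4320
3j²(3 4 5; -2 -2 4) = Δ·Π!·Σ² = 8/429  (sign +1)
combine: 4πI² = 693·20/1001·8/429 = 480/1859
take √, sign +1: I = 0.14334284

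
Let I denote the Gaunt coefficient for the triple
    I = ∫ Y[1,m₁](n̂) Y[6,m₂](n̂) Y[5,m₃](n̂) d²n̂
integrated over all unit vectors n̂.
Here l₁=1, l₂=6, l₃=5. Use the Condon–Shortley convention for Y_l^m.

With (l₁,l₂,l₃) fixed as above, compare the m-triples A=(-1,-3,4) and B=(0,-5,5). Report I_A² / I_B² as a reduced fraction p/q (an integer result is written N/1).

Shared (l₁,l₂,l₃)=(1,6,5): N and (l;000)² cancel in I_A²/I_B².
A: Δ = 2!·0!·10!/13! = 1/858; Racah Σ t=2..2: t=2:+1/725760 = 1/725760; ⇒ 3j(1 6 5; -1 -3 4)² = 1/286, sgn -1
B: Δ = 2!·0!·10!/13! = 1/858; Racah Σ t=1..1: t=1:−1/3628800 = -1/3628800; ⇒ 3j(1 6 5; 0 -5 5)² = 1/78, sgn -1
I_A²/I_B² = (1/286)/(1/78) = 3/11

3/11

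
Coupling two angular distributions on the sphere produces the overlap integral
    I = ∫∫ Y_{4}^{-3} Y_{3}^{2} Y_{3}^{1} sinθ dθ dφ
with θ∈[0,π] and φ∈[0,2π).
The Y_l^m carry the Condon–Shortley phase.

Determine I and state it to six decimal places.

-0.095955

Checks pass: Σm=0; 10 even; l₃=3∈[1,7].
(2·4+1)(2·3+1)(2·3+1) = 441
Δ: 4! 4! 2! / 11! → 1/34650
sum: t=1:−1/72 t=2:+1/16 t=3:−1/72 = 5/144
3j²(4 3 3; 0 0 0) = Δ·Π!·Σ² = 2/77  (sign -1)
sum: t=3:−1/288 t=4:+1/144 = 1/288
3j²(4 3 3; -3 2 1) = Δ·Π!·Σ² = 1/99  (sign +1)
combine: 4πI² = 441·2/77·1/99 = 14/121
take √, sign -1: I = -0.09595473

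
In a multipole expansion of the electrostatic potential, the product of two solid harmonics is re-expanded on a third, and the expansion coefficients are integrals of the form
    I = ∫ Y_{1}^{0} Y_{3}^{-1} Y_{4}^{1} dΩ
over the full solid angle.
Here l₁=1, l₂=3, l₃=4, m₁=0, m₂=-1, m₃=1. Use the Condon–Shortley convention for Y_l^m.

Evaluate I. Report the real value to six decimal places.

-0.238414

m-sum 0 ✓  L=8 even ✓  2≤4≤4 ✓
Π(2lᵢ+1) = 3×7×9 = 189
triangle coeff Δ(1,3,4) = 1/252
Σ_t [0,0]: t=0:+1/36 = 1/36
(3j)²=4/63 [(1 3 4; 0 0 0)], sign=+1
Σ_t [0,0]: t=0:+1/48 = 1/48
(3j)²=5/84 [(1 3 4; 0 -1 1)], sign=-1
⇒ 4πI² = 5/7
I = (-1)√(5/7/(4π)) = -0.23841361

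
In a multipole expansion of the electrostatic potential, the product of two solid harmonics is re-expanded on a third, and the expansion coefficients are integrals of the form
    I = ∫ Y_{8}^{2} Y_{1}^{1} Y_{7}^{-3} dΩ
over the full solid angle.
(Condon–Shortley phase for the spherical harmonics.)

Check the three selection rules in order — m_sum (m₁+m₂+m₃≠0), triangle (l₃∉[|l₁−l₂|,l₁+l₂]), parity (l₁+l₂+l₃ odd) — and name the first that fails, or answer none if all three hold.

none

Σmᵢ = 0  ✓
l₃∈[|l₁−l₂|,l₁+l₂]=[7,9], have l₃=7  ✓
Σlᵢ = 16 ⇒ even  ✓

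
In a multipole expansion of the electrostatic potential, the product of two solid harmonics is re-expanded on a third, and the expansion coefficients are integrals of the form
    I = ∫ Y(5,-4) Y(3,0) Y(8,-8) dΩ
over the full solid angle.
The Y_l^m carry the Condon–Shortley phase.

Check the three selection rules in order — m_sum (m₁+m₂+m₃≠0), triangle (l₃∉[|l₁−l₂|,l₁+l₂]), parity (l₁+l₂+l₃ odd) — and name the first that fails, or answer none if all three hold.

azimuthal sum: -4 + 0 − 8 = -12  ✗
2 ≤ 8 ≤ 8 (triangle on l)
L = 5 + 3 + 8 = 16 (even)

m_sum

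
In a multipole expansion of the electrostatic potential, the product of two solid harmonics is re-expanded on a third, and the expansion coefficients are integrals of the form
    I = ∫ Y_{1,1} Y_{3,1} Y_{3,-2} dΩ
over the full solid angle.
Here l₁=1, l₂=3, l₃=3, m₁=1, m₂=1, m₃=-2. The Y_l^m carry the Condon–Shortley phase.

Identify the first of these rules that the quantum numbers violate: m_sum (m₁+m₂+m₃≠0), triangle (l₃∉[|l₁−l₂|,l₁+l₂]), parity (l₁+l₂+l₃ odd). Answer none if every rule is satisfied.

parity

Σmᵢ = 0  ✓
l₃∈[|l₁−l₂|,l₁+l₂]=[2,4], have l₃=3  ✓
Σlᵢ = 7 ⇒ odd  ✗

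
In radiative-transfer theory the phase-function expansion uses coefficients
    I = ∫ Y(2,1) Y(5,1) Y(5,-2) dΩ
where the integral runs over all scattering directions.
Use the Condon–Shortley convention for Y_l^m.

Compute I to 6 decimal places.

Rules hold: Σm=0, L=12 even, 3≤5≤7.
N = 5·11·11 = 605
Δ = 2!·2!·8!/13! = 1/38610
Racah Σ t=0..2: t=0:+1/2880 t=1:−1/576 t=2:+1/2880 = -1/960
⇒ 3j(2 5 5; 0 0 0)² = 10/429, sgn +1
Racah Σ t=0..1: t=0:+1/2880 t=1:−1/1440 = -1/2880
⇒ 3j(2 5 5; 1 1 -2)² = 7/715, sgn +1
4πI² = N·(3j₀)²·(3jₘ)² = 70/507
I = +1·√(0.138067/4π) = 0.10481902

0.104819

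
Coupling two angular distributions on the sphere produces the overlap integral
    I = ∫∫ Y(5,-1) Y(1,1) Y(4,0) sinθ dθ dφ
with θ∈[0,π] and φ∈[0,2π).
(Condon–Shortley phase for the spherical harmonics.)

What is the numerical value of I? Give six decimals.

Rules hold: Σm=0, L=10 even, 4≤4≤6.
N = 11·3·9 = 297
Δ = 2!·8!·0!/11! = 1/495
Racah Σ t=1..1: t=1:−1/576 = -1/576
⇒ 3j(5 1 4; 0 0 0)² = 5/99, sgn -1
Racah Σ t=2..2: t=2:+1/1152 = 1/1152
⇒ 3j(5 1 4; -1 1 0)² = 1/33, sgn +1
4πI² = N·(3j₀)²·(3jₘ)² = 5/11
I = -1·√(0.454545/4π) = -0.19018827

-0.190188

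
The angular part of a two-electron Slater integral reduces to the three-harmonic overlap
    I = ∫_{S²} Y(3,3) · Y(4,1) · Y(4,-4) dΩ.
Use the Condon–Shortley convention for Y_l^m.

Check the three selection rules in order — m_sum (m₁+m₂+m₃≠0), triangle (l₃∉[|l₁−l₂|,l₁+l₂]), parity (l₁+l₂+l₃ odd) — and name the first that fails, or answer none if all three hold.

parity

m₁+m₂+m₃ = 3 + 1 − 4 = 0  ✓
triangle: |3−4|=1 ≤ l₃=4 ≤ 3+4=7  ✓
parity: l₁+l₂+l₃ = 11 is odd  ✗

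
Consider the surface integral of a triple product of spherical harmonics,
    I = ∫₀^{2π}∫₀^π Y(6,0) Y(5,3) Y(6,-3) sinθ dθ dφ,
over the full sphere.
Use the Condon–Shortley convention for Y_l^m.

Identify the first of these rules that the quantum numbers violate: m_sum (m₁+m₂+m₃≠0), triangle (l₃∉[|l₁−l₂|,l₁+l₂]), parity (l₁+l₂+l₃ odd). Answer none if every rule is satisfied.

m₁+m₂+m₃ = 0 + 3 − 3 = 0  ✓
triangle: |6−5|=1 ≤ l₃=6 ≤ 6+5=11  ✓
parity: l₁+l₂+l₃ = 17 is odd  ✗

parity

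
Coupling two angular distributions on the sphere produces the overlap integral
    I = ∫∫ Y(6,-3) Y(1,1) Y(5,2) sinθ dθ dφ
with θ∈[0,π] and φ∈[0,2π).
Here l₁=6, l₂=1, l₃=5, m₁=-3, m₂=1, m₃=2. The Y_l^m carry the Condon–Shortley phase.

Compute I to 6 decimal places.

-0.245154

Rules hold: Σm=0, L=12 even, 5≤5≤7.
N = 13·3·11 = 429
Δ = 2!·10!·0!/13! = 1/858
Racah Σ t=1..1: t=1:−1/14400 = -1/14400
⇒ 3j(6 1 5; 0 0 0)² = 6/143, sgn +1
Racah Σ t=2..2: t=2:+1/60480 = 1/60480
⇒ 3j(6 1 5; -3 1 2)² = 6/143, sgn -1
4πI² = N·(3j₀)²·(3jₘ)² = 108/143
I = -1·√(0.755245/4π) = -0.24515397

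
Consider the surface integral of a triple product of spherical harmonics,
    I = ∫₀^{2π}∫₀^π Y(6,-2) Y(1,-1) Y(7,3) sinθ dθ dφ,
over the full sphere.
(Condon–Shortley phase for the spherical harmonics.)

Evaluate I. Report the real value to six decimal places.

-0.234717

Checks pass: Σm=0; 14 even; l₃=7∈[5,7].
(2·6+1)(2·1+1)(2·7+1) = 585
Δ: 0! 12! 2! / 15! → 1/1365
sum: t=0:+1/518400 = 1/518400
3j²(6 1 7; 0 0 0) = Δ·Π!·Σ² = 7/195  (sign -1)
sum: t=0:+1/1935360 = 1/1935360
3j²(6 1 7; -2 -1 3) = Δ·Π!·Σ² = 3/91  (sign +1)
combine: 4πI² = 585·7/195·3/91 = 9/13
take √, sign -1: I = -0.23471705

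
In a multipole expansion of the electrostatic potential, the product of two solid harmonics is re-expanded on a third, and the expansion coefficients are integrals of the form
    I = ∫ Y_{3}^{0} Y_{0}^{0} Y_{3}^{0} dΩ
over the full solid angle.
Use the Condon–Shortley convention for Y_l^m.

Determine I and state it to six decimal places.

0.282095

m-sum 0 ✓  L=6 even ✓  3≤3≤3 ✓
Π(2lᵢ+1) = 7×1×7 = 49
triangle coeff Δ(3,0,3) = 1/7
Σ_t [0,0]: t=0:+1/36 = 1/36
(3j)²=1/7 [(3 0 3; 0 0 0)], sign=-1
(m-triple is (0,0,0) — same symbol as above.)
⇒ 4πI² = 1/1
I = (+1)√(1/1/(4π)) = 0.28209479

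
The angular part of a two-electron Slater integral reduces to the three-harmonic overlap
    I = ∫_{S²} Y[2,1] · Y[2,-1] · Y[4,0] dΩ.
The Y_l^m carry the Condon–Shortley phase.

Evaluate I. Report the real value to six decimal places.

Checks pass: Σm=0; 8 even; l₃=4∈[0,4].
(2·2+1)(2·2+1)(2·4+1) = 225
Δ: 0! 4! 4! / 9! → 1/630
sum: t=0:+1/16 = 1/16
3j²(2 2 4; 0 0 0) = Δ·Π!·Σ² = 2/35  (sign +1)
sum: t=0:+1/36 = 1/36
3j²(2 2 4; 1 -1 0) = Δ·Π!·Σ² = 8/315  (sign +1)
combine: 4πI² = 225·2/35·8/315 = 16/49
take √, sign +1: I = 0.16119702

0.161197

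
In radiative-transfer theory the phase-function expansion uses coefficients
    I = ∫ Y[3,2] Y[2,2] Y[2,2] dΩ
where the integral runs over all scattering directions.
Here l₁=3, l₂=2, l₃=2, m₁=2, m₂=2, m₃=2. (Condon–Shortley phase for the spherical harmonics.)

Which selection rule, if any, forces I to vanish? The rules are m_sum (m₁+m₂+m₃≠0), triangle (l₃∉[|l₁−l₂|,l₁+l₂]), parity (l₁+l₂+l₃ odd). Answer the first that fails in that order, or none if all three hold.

m_sum

Σmᵢ = 6  ✗
l₃∈[|l₁−l₂|,l₁+l₂]=[1,5], have l₃=2
Σlᵢ = 7 ⇒ odd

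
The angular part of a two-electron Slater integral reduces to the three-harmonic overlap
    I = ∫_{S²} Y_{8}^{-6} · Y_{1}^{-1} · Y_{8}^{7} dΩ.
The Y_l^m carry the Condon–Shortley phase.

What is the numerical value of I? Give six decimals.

Σlᵢ=17 odd — θ-integrand is odd under cosθ→−cosθ; I=0

0.000000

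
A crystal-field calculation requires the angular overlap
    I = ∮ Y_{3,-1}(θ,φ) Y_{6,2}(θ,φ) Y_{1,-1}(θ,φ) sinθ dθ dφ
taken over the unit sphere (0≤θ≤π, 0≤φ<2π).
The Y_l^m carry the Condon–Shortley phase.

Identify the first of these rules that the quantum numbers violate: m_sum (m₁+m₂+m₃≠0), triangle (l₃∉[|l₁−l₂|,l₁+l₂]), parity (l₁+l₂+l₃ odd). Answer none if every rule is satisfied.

triangle

azimuthal sum: -1 + 2 − 1 = 0  ✓
3 ≤ 1 ≤ 9 (triangle on l)  ✗
L = 3 + 6 + 1 = 10 (even)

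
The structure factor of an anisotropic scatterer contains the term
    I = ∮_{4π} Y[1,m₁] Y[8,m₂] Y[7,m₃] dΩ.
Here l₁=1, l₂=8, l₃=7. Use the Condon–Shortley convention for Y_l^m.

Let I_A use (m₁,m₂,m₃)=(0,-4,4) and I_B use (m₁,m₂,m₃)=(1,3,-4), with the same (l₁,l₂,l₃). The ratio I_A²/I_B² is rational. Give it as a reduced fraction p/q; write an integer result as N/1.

Shared (l₁,l₂,l₃)=(1,8,7): N and (l;000)² cancel in I_A²/I_B².
A: Δ = 2!·0!·14!/17! = 1/2040; Racah Σ t=1..1: t=1:−1/239500800 = -1/239500800; ⇒ 3j(1 8 7; 0 -4 4)² = 2/85, sgn +1
B: Δ = 2!·0!·14!/17! = 1/2040; Racah Σ t=0..0: t=0:+1/479001600 = 1/479001600; ⇒ 3j(1 8 7; 1 3 -4)² = 1/204, sgn -1
I_A²/I_B² = (2/85)/(1/204) = 24/5

24/5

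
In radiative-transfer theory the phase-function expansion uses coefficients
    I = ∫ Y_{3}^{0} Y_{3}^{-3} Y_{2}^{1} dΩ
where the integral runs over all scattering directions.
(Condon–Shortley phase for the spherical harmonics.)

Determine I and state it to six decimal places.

Σmᵢ = -2 ≠ 0, so the φ-integral vanishes; I = 0

0.000000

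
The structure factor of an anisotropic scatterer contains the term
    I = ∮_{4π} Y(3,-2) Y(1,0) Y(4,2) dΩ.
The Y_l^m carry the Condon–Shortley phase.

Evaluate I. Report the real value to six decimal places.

0.213244

Rules hold: Σm=0, L=8 even, 2≤4≤4.
N = 7·3·9 = 189
Δ = 0!·6!·2!/9! = 1/252
Racah Σ t=0..0: t=0:+1/36 = 1/36
⇒ 3j(3 1 4; 0 0 0)² = 4/63, sgn +1
Racah Σ t=0..0: t=0:+1/120 = 1/120
⇒ 3j(3 1 4; -2 0 2)² = 1/21, sgn +1
4πI² = N·(3j₀)²·(3jₘ)² = 4/7
I = +1·√(0.571429/4π) = 0.21324362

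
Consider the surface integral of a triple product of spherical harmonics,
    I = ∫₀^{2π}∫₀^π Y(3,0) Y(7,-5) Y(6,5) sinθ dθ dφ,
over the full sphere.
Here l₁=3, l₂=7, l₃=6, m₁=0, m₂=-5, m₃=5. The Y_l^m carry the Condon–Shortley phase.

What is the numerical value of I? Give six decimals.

0.161723

Checks pass: Σm=0; 16 even; l₃=6∈[4,10].
(2·3+1)(2·7+1)(2·6+1) = 1365
Δ: 4! 2! 10! / 17! → 1/2042040
sum: t=1:−1/207360 t=2:+1/57600 t=3:−1/207360 = 1/129600
3j²(3 7 6; 0 0 0) = Δ·Π!·Σ² = 168/12155  (sign +1)
sum: t=1:−1/4354560 t=2:+1/14515200 = -1/6220800
3j²(3 7 6; 0 -5 5) = Δ·Π!·Σ² = 77/4420  (sign +1)
combine: 4πI² = 1365·168/12155·77/4420 = 6174/18785
take √, sign +1: I = 0.16172337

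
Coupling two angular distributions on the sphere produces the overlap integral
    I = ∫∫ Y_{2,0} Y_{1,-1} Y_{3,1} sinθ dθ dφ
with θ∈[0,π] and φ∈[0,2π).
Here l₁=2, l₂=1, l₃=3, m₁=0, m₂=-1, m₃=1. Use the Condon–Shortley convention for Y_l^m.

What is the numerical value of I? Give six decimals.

-0.202301

Checks pass: Σm=0; 6 even; l₃=3∈[1,3].
(2·2+1)(2·1+1)(2·3+1) = 105
Δ: 0! 4! 2! / 7! → 1/105
sum: t=0:+1/4 = 1/4
3j²(2 1 3; 0 0 0) = Δ·Π!·Σ² = 3/35  (sign -1)
sum: t=0:+1/8 = 1/8
3j²(2 1 3; 0 -1 1) = Δ·Π!·Σ² = 2/35  (sign +1)
combine: 4πI² = 105·3/35·2/35 = 18/35
take √, sign -1: I = -0.20230066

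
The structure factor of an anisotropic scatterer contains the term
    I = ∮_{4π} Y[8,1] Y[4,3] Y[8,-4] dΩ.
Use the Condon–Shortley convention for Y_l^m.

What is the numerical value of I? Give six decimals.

-0.127049

m-sum 0 ✓  L=20 even ✓  4≤8≤12 ✓
Π(2lᵢ+1) = 17×9×17 = 2601
triangle coeff Δ(8,4,8) = 1/185175900
Σ_t [0,4]: t=0:+1/557383680 t=1:−1/21772800 t=2:+1/8294400 t=3:−1/21772800 t=4:+1/557383680 = 1/30965760
(3j)²=36/4199 [(8 4 8; 0 0 0)], sign=+1
Σ_t [3,4]: t=3:−1/139345920 t=4:+1/313528320 = -1/250822656
(3j)²=1375/151164 [(8 4 8; 1 3 -4)], sign=-1
⇒ 4πI² = 12375/61009
I = (-1)√(12375/61009/(4π)) = -0.12704884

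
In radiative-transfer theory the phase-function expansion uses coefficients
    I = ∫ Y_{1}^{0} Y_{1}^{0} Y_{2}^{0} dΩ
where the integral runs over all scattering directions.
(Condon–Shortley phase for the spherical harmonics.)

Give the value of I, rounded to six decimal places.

0.252313

Rules hold: Σm=0, L=4 even, 0≤2≤2.
N = 3·3·5 = 45
Δ = 0!·2!·2!/5! = 1/30
Racah Σ t=0..0: t=0:+1/1 = 1/1
⇒ 3j(1 1 2; 0 0 0)² = 2/15, sgn +1
(m-triple is (0,0,0) — same symbol as above.)
4πI² = N·(3j₀)²·(3jₘ)² = 4/5
I = +1·√(0.8/4π) = 0.25231325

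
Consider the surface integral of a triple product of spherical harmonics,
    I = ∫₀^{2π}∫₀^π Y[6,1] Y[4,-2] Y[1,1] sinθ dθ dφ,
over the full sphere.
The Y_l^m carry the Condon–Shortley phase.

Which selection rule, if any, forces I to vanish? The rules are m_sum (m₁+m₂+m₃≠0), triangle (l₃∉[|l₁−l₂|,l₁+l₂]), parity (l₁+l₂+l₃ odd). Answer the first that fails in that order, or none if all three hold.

triangle

m₁+m₂+m₃ = 1 − 2 + 1 = 0  ✓
triangle: |6−4|=2 ≤ l₃=1 ≤ 6+4=10  ✗
parity: l₁+l₂+l₃ = 11 is odd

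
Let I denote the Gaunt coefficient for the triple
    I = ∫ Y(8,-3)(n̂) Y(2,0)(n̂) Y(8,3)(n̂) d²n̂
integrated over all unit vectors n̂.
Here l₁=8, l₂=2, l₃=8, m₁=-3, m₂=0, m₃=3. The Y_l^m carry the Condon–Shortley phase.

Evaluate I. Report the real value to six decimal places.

-0.099597

Rules hold: Σm=0, L=18 even, 6≤8≤10.
N = 17·5·17 = 1445
Δ = 2!·14!·2!/19! = 1/348840
Racah Σ t=0..2: t=0:+1/116121600 t=1:−1/25401600 t=2:+1/116121600 = -1/45158400
⇒ 3j(8 2 8; 0 0 0)² = 24/1615, sgn -1
Racah Σ t=0..2: t=0:+1/958003200 t=1:−1/87091200 t=2:+1/174182400 = -1/212889600
⇒ 3j(8 2 8; -3 0 3)² = 15/2584, sgn +1
4πI² = N·(3j₀)²·(3jₘ)² = 45/361
I = -1·√(0.124654/4π) = -0.09959734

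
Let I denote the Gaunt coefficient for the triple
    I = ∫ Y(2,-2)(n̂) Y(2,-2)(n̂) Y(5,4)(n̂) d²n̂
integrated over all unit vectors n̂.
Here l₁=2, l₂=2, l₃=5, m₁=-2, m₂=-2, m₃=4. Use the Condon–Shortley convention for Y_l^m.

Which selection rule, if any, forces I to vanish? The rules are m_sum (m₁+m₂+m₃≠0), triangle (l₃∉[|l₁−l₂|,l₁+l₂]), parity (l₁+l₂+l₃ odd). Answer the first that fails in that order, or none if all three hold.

triangle

Σmᵢ = 0  ✓
l₃∈[|l₁−l₂|,l₁+l₂]=[0,4], have l₃=5  ✗
Σlᵢ = 9 ⇒ odd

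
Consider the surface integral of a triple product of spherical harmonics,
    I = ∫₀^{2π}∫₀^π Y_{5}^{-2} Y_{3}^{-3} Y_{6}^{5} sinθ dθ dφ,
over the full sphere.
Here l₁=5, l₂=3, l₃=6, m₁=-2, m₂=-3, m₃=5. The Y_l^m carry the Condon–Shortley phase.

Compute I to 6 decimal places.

Rules hold: Σm=0, L=14 even, 2≤6≤8.
N = 11·7·13 = 1001
Δ = 2!·8!·4!/15! = 1/675675
Racah Σ t=0..2: t=0:+1/8640 t=1:−1/2304 t=2:+1/8640 = -7/34560
⇒ 3j(5 3 6; 0 0 0)² = 7/429, sgn -1
Racah Σ t=0..0: t=0:+1/241920 = 1/241920
⇒ 3j(5 3 6; -2 -3 5)² = 2/91, sgn -1
4πI² = N·(3j₀)²·(3jₘ)² = 14/39
I = +1·√(0.358974/4π) = 0.16901560

0.169016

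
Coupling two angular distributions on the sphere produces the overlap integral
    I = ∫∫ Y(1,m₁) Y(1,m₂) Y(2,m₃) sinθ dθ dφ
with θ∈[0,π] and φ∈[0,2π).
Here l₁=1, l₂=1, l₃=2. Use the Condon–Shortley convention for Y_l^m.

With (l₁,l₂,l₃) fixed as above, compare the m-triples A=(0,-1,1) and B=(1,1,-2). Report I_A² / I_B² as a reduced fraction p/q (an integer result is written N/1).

1/2

l's match ⇒ only the (l;m) 3-j factors differ between A and B.
A: triangle coeff Δ(1,1,2) = 1/30; Σ_t [0,0]: t=0:+1/2 = 1/2; (3j)²=1/10 [(1 1 2; 0 -1 1)], sign=-1
B: triangle coeff Δ(1,1,2) = 1/30; Σ_t [0,0]: t=0:+1/4 = 1/4; (3j)²=1/5 [(1 1 2; 1 1 -2)], sign=+1
I_A²/I_B² = (1/10)/(1/5) = 1/2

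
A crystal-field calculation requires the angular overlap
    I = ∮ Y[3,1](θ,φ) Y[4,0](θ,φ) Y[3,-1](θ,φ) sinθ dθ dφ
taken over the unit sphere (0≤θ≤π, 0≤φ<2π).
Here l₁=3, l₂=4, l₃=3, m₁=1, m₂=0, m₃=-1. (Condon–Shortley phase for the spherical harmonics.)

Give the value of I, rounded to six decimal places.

m-sum 0 ✓  L=10 even ✓  1≤3≤7 ✓
Π(2lᵢ+1) = 7×9×7 = 441
triangle coeff Δ(3,4,3) = 1/34650
Σ_t [1,3]: t=1:−1/72 t=2:+1/16 t=3:−1/72 = 5/144
(3j)²=2/77 [(3 4 3; 0 0 0)], sign=-1
Σ_t [0,2]: t=0:+1/1152 t=1:−1/36 t=2:+1/32 = 5/1152
(3j)²=1/1386 [(3 4 3; 1 0 -1)], sign=+1
⇒ 4πI² = 1/121
I = (-1)√(1/121/(4π)) = -0.02564498

-0.025645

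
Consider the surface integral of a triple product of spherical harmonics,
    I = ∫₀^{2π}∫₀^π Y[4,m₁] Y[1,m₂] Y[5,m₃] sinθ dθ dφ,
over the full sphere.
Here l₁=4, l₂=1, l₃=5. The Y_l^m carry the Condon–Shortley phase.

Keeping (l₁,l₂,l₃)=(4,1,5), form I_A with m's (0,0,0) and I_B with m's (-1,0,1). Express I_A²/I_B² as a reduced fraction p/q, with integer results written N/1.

25/24

Shared (l₁,l₂,l₃)=(4,1,5): N and (l;000)² cancel in I_A²/I_B².
A: Δ = 0!·8!·2!/11! = 1/495; Racah Σ t=0..0: t=0:+1/576 = 1/576; ⇒ 3j(4 1 5; 0 0 0)² = 5/99, sgn -1
B: Δ = 0!·8!·2!/11! = 1/495; Racah Σ t=0..0: t=0:+1/720 = 1/720; ⇒ 3j(4 1 5; -1 0 1)² = 8/165, sgn +1
I_A²/I_B² = (5/99)/(8/165) = 25/24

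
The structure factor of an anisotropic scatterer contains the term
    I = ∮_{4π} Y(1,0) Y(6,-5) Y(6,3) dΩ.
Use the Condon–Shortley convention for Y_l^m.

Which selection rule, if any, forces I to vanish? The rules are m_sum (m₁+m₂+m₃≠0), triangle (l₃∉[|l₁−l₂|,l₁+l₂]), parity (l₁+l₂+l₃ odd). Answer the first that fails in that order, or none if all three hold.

Σmᵢ = -2  ✗
l₃∈[|l₁−l₂|,l₁+l₂]=[5,7], have l₃=6
Σlᵢ = 13 ⇒ odd

m_sum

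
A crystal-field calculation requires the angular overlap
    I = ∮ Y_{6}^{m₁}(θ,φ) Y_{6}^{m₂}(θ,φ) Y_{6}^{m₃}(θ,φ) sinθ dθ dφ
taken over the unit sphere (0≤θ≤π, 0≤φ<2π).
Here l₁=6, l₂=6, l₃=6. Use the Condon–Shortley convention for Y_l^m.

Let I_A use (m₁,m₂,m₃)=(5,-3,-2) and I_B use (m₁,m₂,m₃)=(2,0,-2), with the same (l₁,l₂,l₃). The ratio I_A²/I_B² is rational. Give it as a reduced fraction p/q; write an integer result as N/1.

7/11

Shared (l₁,l₂,l₃)=(6,6,6): N and (l;000)² cancel in I_A²/I_B².
A: Δ = 6!·6!·6!/19! = 1/325909584; Racah Σ t=0..1: t=0:+1/3110400 t=1:−1/4147200 = 1/12441600; ⇒ 3j(6 6 6; 5 -3 -2)² = 7/4199, sgn +1
B: Δ = 6!·6!·6!/19! = 1/325909584; Racah Σ t=0..4: t=0:+1/24883200 t=1:−1/518400 t=2:+1/110592 t=3:−1/155520 t=4:+1/1658880 = 11/8294400; ⇒ 3j(6 6 6; 2 0 -2)² = 11/4199, sgn +1
I_A²/I_B² = (7/4199)/(11/4199) = 7/11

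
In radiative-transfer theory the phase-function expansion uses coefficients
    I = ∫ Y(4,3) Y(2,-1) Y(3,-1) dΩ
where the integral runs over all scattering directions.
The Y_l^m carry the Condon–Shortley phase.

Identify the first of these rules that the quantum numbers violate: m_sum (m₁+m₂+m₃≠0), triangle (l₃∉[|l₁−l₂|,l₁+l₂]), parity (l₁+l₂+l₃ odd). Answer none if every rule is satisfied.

m₁+m₂+m₃ = 3 − 1 − 1 = 1  ✗
triangle: |4−2|=2 ≤ l₃=3 ≤ 4+2=6
parity: l₁+l₂+l₃ = 9 is odd

m_sum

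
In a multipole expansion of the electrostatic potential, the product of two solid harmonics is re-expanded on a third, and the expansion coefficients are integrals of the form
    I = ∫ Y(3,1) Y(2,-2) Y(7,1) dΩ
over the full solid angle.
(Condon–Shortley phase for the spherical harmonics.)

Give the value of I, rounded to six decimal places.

|3−2|≤7≤3+2 violated ⇒ I = 0

0.000000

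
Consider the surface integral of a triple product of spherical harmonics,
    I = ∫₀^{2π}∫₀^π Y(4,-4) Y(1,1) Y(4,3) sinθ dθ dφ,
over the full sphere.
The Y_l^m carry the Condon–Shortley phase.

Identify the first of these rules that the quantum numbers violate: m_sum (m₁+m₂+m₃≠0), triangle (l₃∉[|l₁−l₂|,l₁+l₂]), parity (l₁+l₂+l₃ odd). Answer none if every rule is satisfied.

parity

m₁+m₂+m₃ = -4 + 1 + 3 = 0  ✓
triangle: |4−1|=3 ≤ l₃=4 ≤ 4+1=5  ✓
parity: l₁+l₂+l₃ = 9 is odd  ✗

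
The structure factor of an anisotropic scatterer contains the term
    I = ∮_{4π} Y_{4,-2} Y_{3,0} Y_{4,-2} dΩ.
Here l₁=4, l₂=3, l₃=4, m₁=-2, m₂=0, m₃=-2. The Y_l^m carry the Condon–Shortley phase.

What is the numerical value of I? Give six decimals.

0.000000

Σmᵢ = -4 ≠ 0, so the φ-integral vanishes; I = 0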